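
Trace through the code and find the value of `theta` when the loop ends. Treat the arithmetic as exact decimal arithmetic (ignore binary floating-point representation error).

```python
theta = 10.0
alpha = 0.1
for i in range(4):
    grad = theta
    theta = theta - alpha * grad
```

Let's trace through this code step by step.

Initialize: theta = 10.0
Initialize: alpha = 0.1
Entering loop: for i in range(4):
After iteration 1: i = 0, theta = 9.0, grad = 10.0
After iteration 2: i = 1, theta = 8.1, grad = 9.0
After iteration 3: i = 2, theta = 7.29, grad = 8.1
After iteration 4: i = 3, theta = 6.561, grad = 7.29
Loop ends.

Final answer: 6.561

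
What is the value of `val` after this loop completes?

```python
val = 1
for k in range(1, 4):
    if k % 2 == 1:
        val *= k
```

Let's trace through this code step by step.

Initialize: val = 1
Entering loop: for k in range(1, 4):
After iteration 1: k = 1, val = 1
After iteration 2: k = 2, val = 1
After iteration 3: k = 3, val = 3
Loop ends.

Final answer: 3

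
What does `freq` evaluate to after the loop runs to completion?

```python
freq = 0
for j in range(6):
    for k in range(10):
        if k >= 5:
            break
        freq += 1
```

Let's trace through this code step by step.

Initialize: freq = 0
Entering loop: for j in range(6):
After iteration 1: j = 0, freq = 5
After iteration 2: j = 1, freq = 10
After iteration 3: j = 2, freq = 15
After iteration 4: j = 3, freq = 20
After iteration 5: j = 4, freq = 25
After iteration 6: j = 5, freq = 30
Loop ends.

Final answer: 30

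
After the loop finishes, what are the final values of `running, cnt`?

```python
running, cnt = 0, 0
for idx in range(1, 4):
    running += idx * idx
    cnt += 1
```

Let's trace through this code step by step.

Initialize: running = 0
Initialize: cnt = 0
Entering loop: for idx in range(1, 4):
After iteration 1: idx = 1, running = 1, cnt = 1
After iteration 2: idx = 2, running = 5, cnt = 2
After iteration 3: idx = 3, running = 14, cnt = 3
Loop ends.

Final answer: 14, 3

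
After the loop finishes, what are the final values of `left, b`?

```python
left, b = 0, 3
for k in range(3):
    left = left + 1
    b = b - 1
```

Let's trace through this code step by step.

Initialize: left = 0
Initialize: b = 3
Entering loop: for k in range(3):
After iteration 1: k = 0, left = 1, b = 2
After iteration 2: k = 1, left = 2, b = 1
After iteration 3: k = 2, left = 3, b = 0
Loop ends.

Final answer: 3, 0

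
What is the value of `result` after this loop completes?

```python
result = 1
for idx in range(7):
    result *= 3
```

Let's trace through this code step by step.

Initialize: result = 1
Entering loop: for idx in range(7):
After iteration 1: idx = 0, result = 3
After iteration 2: idx = 1, result = 9
After iteration 3: idx = 2, result = 27
After iteration 4: idx = 3, result = 81
After iteration 5: idx = 4, result = 243
After iteration 6: idx = 5, result = 729
After iteration 7: idx = 6, result = 2187
Loop ends.

Final answer: 2187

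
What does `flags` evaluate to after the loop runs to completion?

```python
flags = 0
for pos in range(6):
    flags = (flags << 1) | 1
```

Let's trace through this code step by step.

Initialize: flags = 0
Entering loop: for pos in range(6):
After iteration 1: pos = 0, flags = 1
After iteration 2: pos = 1, flags = 3
After iteration 3: pos = 2, flags = 7
After iteration 4: pos = 3, flags = 15
After iteration 5: pos = 4, flags = 31
After iteration 6: pos = 5, flags = 63
Loop ends.

Final answer: 63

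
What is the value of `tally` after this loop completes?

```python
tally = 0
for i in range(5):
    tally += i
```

Let's trace through this code step by step.

Initialize: tally = 0
Entering loop: for i in range(5):
After iteration 1: i = 0, tally = 0
After iteration 2: i = 1, tally = 1
After iteration 3: i = 2, tally = 3
After iteration 4: i = 3, tally = 6
After iteration 5: i = 4, tally = 10
Loop ends.

Final answer: 10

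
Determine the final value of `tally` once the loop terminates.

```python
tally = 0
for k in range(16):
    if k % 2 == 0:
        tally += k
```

Let's trace through this code step by step.

Initialize: tally = 0
Entering loop: for k in range(16):
After iteration 1: k = 0, tally = 0
After iteration 2: k = 1, tally = 0
After iteration 3: k = 2, tally = 2
After iteration 4: k = 3, tally = 2
After iteration 5: k = 4, tally = 6
After iteration 6: k = 5, tally = 6
After iteration 7: k = 6, tally = 12
After iteration 8: k = 7, tally = 12
After iteration 9: k = 8, tally = 20
After iteration 10: k = 9, tally = 20
After iteration 11: k = 10, tally = 30
After iteration 12: k = 11, tally = 30
After iteration 13: k = 12, tally = 42
After iteration 14: k = 13, tally = 42
After iteration 15: k = 14, tally = 56
After iteration 16: k = 15, tally = 56
Loop ends.

Final answer: 56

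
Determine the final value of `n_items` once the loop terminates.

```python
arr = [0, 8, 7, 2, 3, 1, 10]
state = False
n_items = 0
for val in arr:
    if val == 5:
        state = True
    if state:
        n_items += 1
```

Let's trace through this code step by step.

Initialize: arr = [0, 8, 7, 2, 3, 1, 10]
Initialize: state = False
Initialize: n_items = 0
Entering loop: for val in arr:
After iteration 1: val = 0, n_items = 0
After iteration 2: val = 8, n_items = 0
After iteration 3: val = 7, n_items = 0
After iteration 4: val = 2, n_items = 0
After iteration 5: val = 3, n_items = 0
After iteration 6: val = 1, n_items = 0
After iteration 7: val = 10, n_items = 0
Loop ends.

Final answer: 0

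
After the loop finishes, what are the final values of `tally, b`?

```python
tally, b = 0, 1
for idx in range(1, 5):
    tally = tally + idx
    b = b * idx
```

Let's trace through this code step by step.

Initialize: tally = 0
Initialize: b = 1
Entering loop: for idx in range(1, 5):
After iteration 1: idx = 1, tally = 1, b = 1
After iteration 2: idx = 2, tally = 3, b = 2
After iteration 3: idx = 3, tally = 6, b = 6
After iteration 4: idx = 4, tally = 10, b = 24
Loop ends.

Final answer: 10, 24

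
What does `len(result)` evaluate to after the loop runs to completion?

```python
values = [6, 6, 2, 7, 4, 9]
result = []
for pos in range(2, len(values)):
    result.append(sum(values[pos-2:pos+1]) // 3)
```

Let's trace through this code step by step.

Initialize: values = [6, 6, 2, 7, 4, 9]
Initialize: result = []
Entering loop: for pos in range(2, len(values)):
After iteration 1: pos = 2, result = [4]
After iteration 2: pos = 3, result = [4, 5]
After iteration 3: pos = 4, result = [4, 5, 4]
After iteration 4: pos = 5, result = [4, 5, 4, 6]
Loop ends.
len(result) = 4

Final answer: 4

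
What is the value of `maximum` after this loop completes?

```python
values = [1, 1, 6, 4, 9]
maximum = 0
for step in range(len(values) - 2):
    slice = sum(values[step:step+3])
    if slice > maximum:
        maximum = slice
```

Let's trace through this code step by step.

Initialize: values = [1, 1, 6, 4, 9]
Initialize: maximum = 0
Entering loop: for step in range(len(values) - 2):
After iteration 1: step = 0, maximum = 8, slice = 8
After iteration 2: step = 1, maximum = 11, slice = 11
After iteration 3: step = 2, maximum = 19, slice = 19
Loop ends.

Final answer: 19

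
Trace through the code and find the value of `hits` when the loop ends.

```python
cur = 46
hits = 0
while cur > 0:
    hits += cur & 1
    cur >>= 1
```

Let's trace through this code step by step.

Initialize: cur = 46
Initialize: hits = 0
Entering loop: while cur > 0:
After iteration 1: cur = 23, hits = 0
After iteration 2: cur = 11, hits = 1
After iteration 3: cur = 5, hits = 2
After iteration 4: cur = 2, hits = 3
After iteration 5: cur = 1, hits = 3
After iteration 6: cur = 0, hits = 4
Loop ends.

Final answer: 4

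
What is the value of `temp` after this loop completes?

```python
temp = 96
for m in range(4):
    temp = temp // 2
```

Let's trace through this code step by step.

Initialize: temp = 96
Entering loop: for m in range(4):
After iteration 1: m = 0, temp = 48
After iteration 2: m = 1, temp = 24
After iteration 3: m = 2, temp = 12
After iteration 4: m = 3, temp = 6
Loop ends.

Final answer: 6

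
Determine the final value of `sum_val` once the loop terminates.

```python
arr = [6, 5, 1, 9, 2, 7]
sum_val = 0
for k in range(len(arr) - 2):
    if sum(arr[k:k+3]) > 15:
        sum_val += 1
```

Let's trace through this code step by step.

Initialize: arr = [6, 5, 1, 9, 2, 7]
Initialize: sum_val = 0
Entering loop: for k in range(len(arr) - 2):
After iteration 1: k = 0, sum_val = 0
After iteration 2: k = 1, sum_val = 0
After iteration 3: k = 2, sum_val = 0
After iteration 4: k = 3, sum_val = 1
Loop ends.

Final answer: 1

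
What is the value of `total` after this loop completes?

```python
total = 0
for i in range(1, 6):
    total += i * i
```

Let's trace through this code step by step.

Initialize: total = 0
Entering loop: for i in range(1, 6):
After iteration 1: i = 1, total = 1
After iteration 2: i = 2, total = 5
After iteration 3: i = 3, total = 14
After iteration 4: i = 4, total = 30
After iteration 5: i = 5, total = 55
Loop ends.

Final answer: 55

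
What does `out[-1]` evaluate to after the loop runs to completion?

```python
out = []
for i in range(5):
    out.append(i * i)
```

Let's trace through this code step by step.

Initialize: out = []
Entering loop: for i in range(5):
After iteration 1: i = 0, out = [0]
After iteration 2: i = 1, out = [0, 1]
After iteration 3: i = 2, out = [0, 1, 4]
After iteration 4: i = 3, out = [0, 1, 4, 9]
After iteration 5: i = 4, out = [0, 1, 4, 9, 16]
Loop ends.
out[-1] = 16

Final answer: 16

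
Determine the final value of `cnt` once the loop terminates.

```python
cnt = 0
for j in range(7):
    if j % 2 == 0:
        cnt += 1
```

Let's trace through this code step by step.

Initialize: cnt = 0
Entering loop: for j in range(7):
After iteration 1: j = 0, cnt = 1
After iteration 2: j = 1, cnt = 1
After iteration 3: j = 2, cnt = 2
After iteration 4: j = 3, cnt = 2
After iteration 5: j = 4, cnt = 3
After iteration 6: j = 5, cnt = 3
After iteration 7: j = 6, cnt = 4
Loop ends.

Final answer: 4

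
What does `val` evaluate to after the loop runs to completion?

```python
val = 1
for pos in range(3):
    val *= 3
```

Let's trace through this code step by step.

Initialize: val = 1
Entering loop: for pos in range(3):
After iteration 1: pos = 0, val = 3
After iteration 2: pos = 1, val = 9
After iteration 3: pos = 2, val = 27
Loop ends.

Final answer: 27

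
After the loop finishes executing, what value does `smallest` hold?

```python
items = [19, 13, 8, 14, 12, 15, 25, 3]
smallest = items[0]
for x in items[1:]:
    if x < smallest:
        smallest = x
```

Let's trace through this code step by step.

Initialize: items = [19, 13, 8, 14, 12, 15, 25, 3]
Initialize: smallest = 19
Entering loop: for x in items[1:]:
After iteration 1: x = 13, smallest = 13
After iteration 2: x = 8, smallest = 8
After iteration 3: x = 14, smallest = 8
After iteration 4: x = 12, smallest = 8
After iteration 5: x = 15, smallest = 8
After iteration 6: x = 25, smallest = 8
After iteration 7: x = 3, smallest = 3
Loop ends.

Final answer: 3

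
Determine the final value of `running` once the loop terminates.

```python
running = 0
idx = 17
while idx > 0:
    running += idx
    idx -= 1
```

Let's trace through this code step by step.

Initialize: running = 0
Initialize: idx = 17
Entering loop: while idx > 0:
After iteration 1: running = 17, idx = 16
After iteration 2: running = 33, idx = 15
After iteration 3: running = 48, idx = 14
After iteration 4: running = 62, idx = 13
After iteration 5: running = 75, idx = 12
After iteration 6: running = 87, idx = 11
After iteration 7: running = 98, idx = 10
After iteration 8: running = 108, idx = 9
After iteration 9: running = 117, idx = 8
After iteration 10: running = 125, idx = 7
After iteration 11: running = 132, idx = 6
After iteration 12: running = 138, idx = 5
After iteration 13: running = 143, idx = 4
After iteration 14: running = 147, idx = 3
After iteration 15: running = 150, idx = 2
After iteration 16: running = 152, idx = 1
After iteration 17: running = 153, idx = 0
Loop ends.

Final answer: 153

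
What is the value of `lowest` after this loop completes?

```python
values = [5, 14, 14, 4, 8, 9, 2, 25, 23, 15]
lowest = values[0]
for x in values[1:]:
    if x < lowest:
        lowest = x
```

Let's trace through this code step by step.

Initialize: values = [5, 14, 14, 4, 8, 9, 2, 25, 23, 15]
Initialize: lowest = 5
Entering loop: for x in values[1:]:
After iteration 1: x = 14, lowest = 5
After iteration 2: x = 14, lowest = 5
After iteration 3: x = 4, lowest = 4
After iteration 4: x = 8, lowest = 4
After iteration 5: x = 9, lowest = 4
After iteration 6: x = 2, lowest = 2
After iteration 7: x = 25, lowest = 2
After iteration 8: x = 23, lowest = 2
After iteration 9: x = 15, lowest = 2
Loop ends.

Final answer: 2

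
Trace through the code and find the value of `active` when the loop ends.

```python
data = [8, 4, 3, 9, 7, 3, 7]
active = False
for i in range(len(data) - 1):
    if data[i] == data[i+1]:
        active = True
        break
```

Let's trace through this code step by step.

Initialize: data = [8, 4, 3, 9, 7, 3, 7]
Initialize: active = False
Entering loop: for i in range(len(data) - 1):
After iteration 1: i = 0, active = False
After iteration 2: i = 1, active = False
After iteration 3: i = 2, active = False
After iteration 4: i = 3, active = False
After iteration 5: i = 4, active = False
After iteration 6: i = 5, active = False
Loop ends.

Final answer: False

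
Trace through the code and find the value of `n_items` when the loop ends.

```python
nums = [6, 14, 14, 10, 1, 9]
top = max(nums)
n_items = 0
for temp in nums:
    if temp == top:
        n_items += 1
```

Let's trace through this code step by step.

Initialize: nums = [6, 14, 14, 10, 1, 9]
Initialize: top = 14
Initialize: n_items = 0
Entering loop: for temp in nums:
After iteration 1: temp = 6, n_items = 0
After iteration 2: temp = 14, n_items = 1
After iteration 3: temp = 14, n_items = 2
After iteration 4: temp = 10, n_items = 2
After iteration 5: temp = 1, n_items = 2
After iteration 6: temp = 9, n_items = 2
Loop ends.

Final answer: 2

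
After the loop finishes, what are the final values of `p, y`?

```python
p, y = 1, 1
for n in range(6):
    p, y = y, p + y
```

Let's trace through this code step by step.

Initialize: p = 1
Initialize: y = 1
Entering loop: for n in range(6):
After iteration 1: n = 0, p = 1, y = 2
After iteration 2: n = 1, p = 2, y = 3
After iteration 3: n = 2, p = 3, y = 5
After iteration 4: n = 3, p = 5, y = 8
After iteration 5: n = 4, p = 8, y = 13
After iteration 6: n = 5, p = 13, y = 21
Loop ends.

Final answer: 13, 21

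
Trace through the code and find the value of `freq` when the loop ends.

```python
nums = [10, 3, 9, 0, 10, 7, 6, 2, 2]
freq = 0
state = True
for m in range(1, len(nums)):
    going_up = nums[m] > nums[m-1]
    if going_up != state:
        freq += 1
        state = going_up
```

Let's trace through this code step by step.

Initialize: nums = [10, 3, 9, 0, 10, 7, 6, 2, 2]
Initialize: freq = 0
Initialize: state = True
Entering loop: for m in range(1, len(nums)):
After iteration 1: m = 1, freq = 1, state = False, going_up = False
After iteration 2: m = 2, freq = 2, state = True, going_up = True
After iteration 3: m = 3, freq = 3, state = False, going_up = False
After iteration 4: m = 4, freq = 4, state = True, going_up = True
After iteration 5: m = 5, freq = 5, state = False, going_up = False
After iteration 6: m = 6, freq = 5, state = False, going_up = False
After iteration 7: m = 7, freq = 5, state = False, going_up = False
After iteration 8: m = 8, freq = 5, state = False, going_up = False
Loop ends.

Final answer: 5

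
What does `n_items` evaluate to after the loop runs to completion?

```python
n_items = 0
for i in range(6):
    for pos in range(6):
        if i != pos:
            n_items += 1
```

Let's trace through this code step by step.

Initialize: n_items = 0
Entering loop: for i in range(6):
After iteration 1: i = 0, n_items = 5
After iteration 2: i = 1, n_items = 10
After iteration 3: i = 2, n_items = 15
After iteration 4: i = 3, n_items = 20
After iteration 5: i = 4, n_items = 25
After iteration 6: i = 5, n_items = 30
Loop ends.

Final answer: 30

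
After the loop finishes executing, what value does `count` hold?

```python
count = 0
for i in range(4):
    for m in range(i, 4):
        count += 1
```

Let's trace through this code step by step.

Initialize: count = 0
Entering loop: for i in range(4):
After iteration 1: i = 0, count = 4
After iteration 2: i = 1, count = 7
After iteration 3: i = 2, count = 9
After iteration 4: i = 3, count = 10
Loop ends.

Final answer: 10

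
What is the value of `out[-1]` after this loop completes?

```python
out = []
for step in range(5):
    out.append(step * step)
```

Let's trace through this code step by step.

Initialize: out = []
Entering loop: for step in range(5):
After iteration 1: step = 0, out = [0]
After iteration 2: step = 1, out = [0, 1]
After iteration 3: step = 2, out = [0, 1, 4]
After iteration 4: step = 3, out = [0, 1, 4, 9]
After iteration 5: step = 4, out = [0, 1, 4, 9, 16]
Loop ends.
out[-1] = 16

Final answer: 16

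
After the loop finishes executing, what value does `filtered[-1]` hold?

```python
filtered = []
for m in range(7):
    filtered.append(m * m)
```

Let's trace through this code step by step.

Initialize: filtered = []
Entering loop: for m in range(7):
After iteration 1: m = 0, filtered = [0]
After iteration 2: m = 1, filtered = [0, 1]
After iteration 3: m = 2, filtered = [0, 1, 4]
After iteration 4: m = 3, filtered = [0, 1, 4, 9]
After iteration 5: m = 4, filtered = [0, 1, 4, 9, 16]
After iteration 6: m = 5, filtered = [0, 1, 4, 9, 16, 25]
After iteration 7: m = 6, filtered = [0, 1, 4, 9, 16, 25, 36]
Loop ends.
filtered[-1] = 36

Final answer: 36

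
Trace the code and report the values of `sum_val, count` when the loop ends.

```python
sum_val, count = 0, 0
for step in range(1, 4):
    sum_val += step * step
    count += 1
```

Let's trace through this code step by step.

Initialize: sum_val = 0
Initialize: count = 0
Entering loop: for step in range(1, 4):
After iteration 1: step = 1, sum_val = 1, count = 1
After iteration 2: step = 2, sum_val = 5, count = 2
After iteration 3: step = 3, sum_val = 14, count = 3
Loop ends.

Final answer: 14, 3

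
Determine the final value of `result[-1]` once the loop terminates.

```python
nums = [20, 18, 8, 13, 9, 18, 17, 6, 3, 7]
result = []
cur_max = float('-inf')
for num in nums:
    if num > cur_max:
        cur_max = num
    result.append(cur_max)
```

Let's trace through this code step by step.

Initialize: nums = [20, 18, 8, 13, 9, 18, 17, 6, 3, 7]
Initialize: result = []
Initialize: cur_max = -inf
Entering loop: for num in nums:
After iteration 1: num = 20, result = [20], cur_max = 20
After iteration 2: num = 18, result = [20, 20], cur_max = 20
After iteration 3: num = 8, result = [20, 20, 20], cur_max = 20
After iteration 4: num = 13, result = [20, 20, 20, 20], cur_max = 20
After iteration 5: num = 9, result = [20, 20, 20, 20, 20], cur_max = 20
After iteration 6: num = 18, result = [20, 20, 20, 20, 20, 20], cur_max = 20
After iteration 7: num = 17, result = [20, 20, 20, 20, 20, 20, 20], cur_max = 20
After iteration 8: num = 6, result = [20, 20, 20, 20, 20, 20, 20, 20], cur_max = 20
After iteration 9: num = 3, result = [20, 20, 20, 20, 20, 20, 20, 20, 20], cur_max = 20
After iteration 10: num = 7, result = [20, 20, 20, 20, 20, 20, 20, 20, 20, 20], cur_max = 20
Loop ends.
result[-1] = 20

Final answer: 20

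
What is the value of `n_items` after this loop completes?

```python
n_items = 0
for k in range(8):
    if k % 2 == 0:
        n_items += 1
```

Let's trace through this code step by step.

Initialize: n_items = 0
Entering loop: for k in range(8):
After iteration 1: k = 0, n_items = 1
After iteration 2: k = 1, n_items = 1
After iteration 3: k = 2, n_items = 2
After iteration 4: k = 3, n_items = 2
After iteration 5: k = 4, n_items = 3
After iteration 6: k = 5, n_items = 3
After iteration 7: k = 6, n_items = 4
After iteration 8: k = 7, n_items = 4
Loop ends.

Final answer: 4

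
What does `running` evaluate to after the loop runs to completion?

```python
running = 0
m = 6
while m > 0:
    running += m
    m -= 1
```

Let's trace through this code step by step.

Initialize: running = 0
Initialize: m = 6
Entering loop: while m > 0:
After iteration 1: running = 6, m = 5
After iteration 2: running = 11, m = 4
After iteration 3: running = 15, m = 3
After iteration 4: running = 18, m = 2
After iteration 5: running = 20, m = 1
After iteration 6: running = 21, m = 0
Loop ends.

Final answer: 21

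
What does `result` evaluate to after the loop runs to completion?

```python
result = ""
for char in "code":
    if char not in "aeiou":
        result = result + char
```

Let's trace through this code step by step.

Initialize: result = ''
Entering loop: for char in "code":
After iteration 1: char = 'c', result = 'c'
After iteration 2: char = 'o', result = 'c'
After iteration 3: char = 'd', result = 'cd'
After iteration 4: char = 'e', result = 'cd'
Loop ends.

Final answer: 'cd'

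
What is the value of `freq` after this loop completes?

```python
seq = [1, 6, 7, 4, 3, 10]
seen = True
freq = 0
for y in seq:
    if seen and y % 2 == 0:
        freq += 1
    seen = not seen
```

Let's trace through this code step by step.

Initialize: seq = [1, 6, 7, 4, 3, 10]
Initialize: seen = True
Initialize: freq = 0
Entering loop: for y in seq:
After iteration 1: y = 1, seen = False, freq = 0
After iteration 2: y = 6, seen = True, freq = 0
After iteration 3: y = 7, seen = False, freq = 0
After iteration 4: y = 4, seen = True, freq = 0
After iteration 5: y = 3, seen = False, freq = 0
After iteration 6: y = 10, seen = True, freq = 0
Loop ends.

Final answer: 0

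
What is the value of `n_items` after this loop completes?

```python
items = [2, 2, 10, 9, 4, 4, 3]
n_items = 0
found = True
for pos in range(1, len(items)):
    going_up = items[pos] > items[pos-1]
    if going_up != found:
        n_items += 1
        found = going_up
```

Let's trace through this code step by step.

Initialize: items = [2, 2, 10, 9, 4, 4, 3]
Initialize: n_items = 0
Initialize: found = True
Entering loop: for pos in range(1, len(items)):
After iteration 1: pos = 1, n_items = 1, found = False, going_up = False
After iteration 2: pos = 2, n_items = 2, found = True, going_up = True
After iteration 3: pos = 3, n_items = 3, found = False, going_up = False
After iteration 4: pos = 4, n_items = 3, found = False, going_up = False
After iteration 5: pos = 5, n_items = 3, found = False, going_up = False
After iteration 6: pos = 6, n_items = 3, found = False, going_up = False
Loop ends.

Final answer: 3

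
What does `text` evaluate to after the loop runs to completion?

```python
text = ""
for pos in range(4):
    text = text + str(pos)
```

Let's trace through this code step by step.

Initialize: text = ''
Entering loop: for pos in range(4):
After iteration 1: pos = 0, text = '0'
After iteration 2: pos = 1, text = '01'
After iteration 3: pos = 2, text = '012'
After iteration 4: pos = 3, text = '0123'
Loop ends.

Final answer: '0123'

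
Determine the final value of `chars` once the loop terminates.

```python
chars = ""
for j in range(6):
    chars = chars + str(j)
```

Let's trace through this code step by step.

Initialize: chars = ''
Entering loop: for j in range(6):
After iteration 1: j = 0, chars = '0'
After iteration 2: j = 1, chars = '01'
After iteration 3: j = 2, chars = '012'
After iteration 4: j = 3, chars = '0123'
After iteration 5: j = 4, chars = '01234'
After iteration 6: j = 5, chars = '012345'
Loop ends.

Final answer: '012345'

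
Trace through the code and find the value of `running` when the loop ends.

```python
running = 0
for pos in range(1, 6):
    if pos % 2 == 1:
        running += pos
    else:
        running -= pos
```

Let's trace through this code step by step.

Initialize: running = 0
Entering loop: for pos in range(1, 6):
After iteration 1: pos = 1, running = 1
After iteration 2: pos = 2, running = -1
After iteration 3: pos = 3, running = 2
After iteration 4: pos = 4, running = -2
After iteration 5: pos = 5, running = 3
Loop ends.

Final answer: 3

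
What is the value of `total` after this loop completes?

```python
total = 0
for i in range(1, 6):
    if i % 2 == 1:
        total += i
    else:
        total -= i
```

Let's trace through this code step by step.

Initialize: total = 0
Entering loop: for i in range(1, 6):
After iteration 1: i = 1, total = 1
After iteration 2: i = 2, total = -1
After iteration 3: i = 3, total = 2
After iteration 4: i = 4, total = -2
After iteration 5: i = 5, total = 3
Loop ends.

Final answer: 3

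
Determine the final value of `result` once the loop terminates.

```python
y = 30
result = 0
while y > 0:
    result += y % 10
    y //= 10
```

Let's trace through this code step by step.

Initialize: y = 30
Initialize: result = 0
Entering loop: while y > 0:
After iteration 1: y = 3, result = 0
After iteration 2: y = 0, result = 3
Loop ends.

Final answer: 3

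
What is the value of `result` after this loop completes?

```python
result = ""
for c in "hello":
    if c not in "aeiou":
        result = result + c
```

Let's trace through this code step by step.

Initialize: result = ''
Entering loop: for c in "hello":
After iteration 1: c = 'h', result = 'h'
After iteration 2: c = 'e', result = 'h'
After iteration 3: c = 'l', result = 'hl'
After iteration 4: c = 'l', result = 'hll'
After iteration 5: c = 'o', result = 'hll'
Loop ends.

Final answer: 'hll'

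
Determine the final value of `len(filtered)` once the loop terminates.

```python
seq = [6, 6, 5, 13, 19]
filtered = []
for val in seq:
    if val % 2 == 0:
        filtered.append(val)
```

Let's trace through this code step by step.

Initialize: seq = [6, 6, 5, 13, 19]
Initialize: filtered = []
Entering loop: for val in seq:
After iteration 1: val = 6, filtered = [6]
After iteration 2: val = 6, filtered = [6, 6]
After iteration 3: val = 5, filtered = [6, 6]
After iteration 4: val = 13, filtered = [6, 6]
After iteration 5: val = 19, filtered = [6, 6]
Loop ends.
len(filtered) = 2

Final answer: 2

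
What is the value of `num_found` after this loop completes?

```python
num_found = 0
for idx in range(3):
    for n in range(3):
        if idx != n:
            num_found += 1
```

Let's trace through this code step by step.

Initialize: num_found = 0
Entering loop: for idx in range(3):
After iteration 1: idx = 0, num_found = 2
After iteration 2: idx = 1, num_found = 4
After iteration 3: idx = 2, num_found = 6
Loop ends.

Final answer: 6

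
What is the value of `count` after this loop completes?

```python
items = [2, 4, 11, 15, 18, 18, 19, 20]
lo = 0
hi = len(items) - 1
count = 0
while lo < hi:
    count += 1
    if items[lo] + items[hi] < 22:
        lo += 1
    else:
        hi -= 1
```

Let's trace through this code step by step.

Initialize: items = [2, 4, 11, 15, 18, 18, 19, 20]
Initialize: lo = 0
Initialize: hi = 7
Initialize: count = 0
Entering loop: while lo < hi:
After iteration 1: lo = 0, hi = 6, count = 1
After iteration 2: lo = 1, hi = 6, count = 2
After iteration 3: lo = 1, hi = 5, count = 3
After iteration 4: lo = 1, hi = 4, count = 4
After iteration 5: lo = 1, hi = 3, count = 5
After iteration 6: lo = 2, hi = 3, count = 6
After iteration 7: lo = 2, hi = 2, count = 7
Loop ends.

Final answer: 7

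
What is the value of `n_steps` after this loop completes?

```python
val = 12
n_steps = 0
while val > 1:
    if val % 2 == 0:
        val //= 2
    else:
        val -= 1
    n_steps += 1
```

Let's trace through this code step by step.

Initialize: val = 12
Initialize: n_steps = 0
Entering loop: while val > 1:
After iteration 1: val = 6, n_steps = 1
After iteration 2: val = 3, n_steps = 2
After iteration 3: val = 2, n_steps = 3
After iteration 4: val = 1, n_steps = 4
Loop ends.

Final answer: 4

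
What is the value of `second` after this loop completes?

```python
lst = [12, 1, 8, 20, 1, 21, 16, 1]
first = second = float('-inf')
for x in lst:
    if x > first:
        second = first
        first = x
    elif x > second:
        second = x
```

Let's trace through this code step by step.

Initialize: lst = [12, 1, 8, 20, 1, 21, 16, 1]
Initialize: first = -inf
Initialize: second = -inf
Entering loop: for x in lst:
After iteration 1: x = 12, first = 12, second = -inf
After iteration 2: x = 1, first = 12, second = 1
After iteration 3: x = 8, first = 12, second = 8
After iteration 4: x = 20, first = 20, second = 12
After iteration 5: x = 1, first = 20, second = 12
After iteration 6: x = 21, first = 21, second = 20
After iteration 7: x = 16, first = 21, second = 20
After iteration 8: x = 1, first = 21, second = 20
Loop ends.

Final answer: 20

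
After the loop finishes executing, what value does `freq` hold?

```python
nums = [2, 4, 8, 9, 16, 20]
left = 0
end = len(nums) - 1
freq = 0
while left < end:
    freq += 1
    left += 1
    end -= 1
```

Let's trace through this code step by step.

Initialize: nums = [2, 4, 8, 9, 16, 20]
Initialize: left = 0
Initialize: end = 5
Initialize: freq = 0
Entering loop: while left < end:
After iteration 1: left = 1, end = 4, freq = 1
After iteration 2: left = 2, end = 3, freq = 2
After iteration 3: left = 3, end = 2, freq = 3
Loop ends.

Final answer: 3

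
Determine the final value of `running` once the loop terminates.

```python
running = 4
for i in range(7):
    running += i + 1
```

Let's trace through this code step by step.

Initialize: running = 4
Entering loop: for i in range(7):
After iteration 1: i = 0, running = 5
After iteration 2: i = 1, running = 7
After iteration 3: i = 2, running = 10
After iteration 4: i = 3, running = 14
After iteration 5: i = 4, running = 19
After iteration 6: i = 5, running = 25
After iteration 7: i = 6, running = 32
Loop ends.

Final answer: 32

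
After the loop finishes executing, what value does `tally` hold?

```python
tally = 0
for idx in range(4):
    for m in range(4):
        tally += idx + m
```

Let's trace through this code step by step.

Initialize: tally = 0
Entering loop: for idx in range(4):
After iteration 1: idx = 0, tally = 6
After iteration 2: idx = 1, tally = 16
After iteration 3: idx = 2, tally = 30
After iteration 4: idx = 3, tally = 48
Loop ends.

Final answer: 48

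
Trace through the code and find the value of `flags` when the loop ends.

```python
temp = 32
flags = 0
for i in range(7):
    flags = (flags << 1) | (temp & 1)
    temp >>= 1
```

Let's trace through this code step by step.

Initialize: temp = 32
Initialize: flags = 0
Entering loop: for i in range(7):
After iteration 1: i = 0, temp = 16, flags = 0
After iteration 2: i = 1, temp = 8, flags = 0
After iteration 3: i = 2, temp = 4, flags = 0
After iteration 4: i = 3, temp = 2, flags = 0
After iteration 5: i = 4, temp = 1, flags = 0
After iteration 6: i = 5, temp = 0, flags = 1
After iteration 7: i = 6, temp = 0, flags = 2
Loop ends.

Final answer: 2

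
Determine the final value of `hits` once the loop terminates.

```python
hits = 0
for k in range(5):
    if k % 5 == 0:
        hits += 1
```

Let's trace through this code step by step.

Initialize: hits = 0
Entering loop: for k in range(5):
After iteration 1: k = 0, hits = 1
After iteration 2: k = 1, hits = 1
After iteration 3: k = 2, hits = 1
After iteration 4: k = 3, hits = 1
After iteration 5: k = 4, hits = 1
Loop ends.

Final answer: 1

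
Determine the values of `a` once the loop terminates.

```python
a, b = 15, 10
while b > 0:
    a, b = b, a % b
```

Let's trace through this code step by step.

Initialize: a = 15
Initialize: b = 10
Entering loop: while b > 0:
After iteration 1: a = 10, b = 5
After iteration 2: a = 5, b = 0
Loop ends.

Final answer: 5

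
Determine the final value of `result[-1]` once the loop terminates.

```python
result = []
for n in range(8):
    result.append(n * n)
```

Let's trace through this code step by step.

Initialize: result = []
Entering loop: for n in range(8):
After iteration 1: n = 0, result = [0]
After iteration 2: n = 1, result = [0, 1]
After iteration 3: n = 2, result = [0, 1, 4]
After iteration 4: n = 3, result = [0, 1, 4, 9]
After iteration 5: n = 4, result = [0, 1, 4, 9, 16]
After iteration 6: n = 5, result = [0, 1, 4, 9, 16, 25]
After iteration 7: n = 6, result = [0, 1, 4, 9, 16, 25, 36]
After iteration 8: n = 7, result = [0, 1, 4, 9, 16, 25, 36, 49]
Loop ends.
result[-1] = 49

Final answer: 49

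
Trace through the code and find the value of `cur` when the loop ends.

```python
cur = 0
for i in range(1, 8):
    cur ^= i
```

Let's trace through this code step by step.

Initialize: cur = 0
Entering loop: for i in range(1, 8):
After iteration 1: i = 1, cur = 1
After iteration 2: i = 2, cur = 3
After iteration 3: i = 3, cur = 0
After iteration 4: i = 4, cur = 4
After iteration 5: i = 5, cur = 1
After iteration 6: i = 6, cur = 7
After iteration 7: i = 7, cur = 0
Loop ends.

Final answer: 0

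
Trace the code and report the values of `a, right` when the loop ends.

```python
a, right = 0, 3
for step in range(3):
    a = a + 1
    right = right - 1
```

Let's trace through this code step by step.

Initialize: a = 0
Initialize: right = 3
Entering loop: for step in range(3):
After iteration 1: step = 0, a = 1, right = 2
After iteration 2: step = 1, a = 2, right = 1
After iteration 3: step = 2, a = 3, right = 0
Loop ends.

Final answer: 3, 0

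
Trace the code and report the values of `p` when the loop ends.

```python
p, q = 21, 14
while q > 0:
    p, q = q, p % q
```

Let's trace through this code step by step.

Initialize: p = 21
Initialize: q = 14
Entering loop: while q > 0:
After iteration 1: p = 14, q = 7
After iteration 2: p = 7, q = 0
Loop ends.

Final answer: 7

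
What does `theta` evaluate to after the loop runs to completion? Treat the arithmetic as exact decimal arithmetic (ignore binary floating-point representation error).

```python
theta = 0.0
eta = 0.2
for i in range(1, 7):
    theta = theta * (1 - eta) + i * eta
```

Let's trace through this code step by step.

Initialize: theta = 0.0
Initialize: eta = 0.2
Entering loop: for i in range(1, 7):
After iteration 1: i = 1, theta = 0.2
After iteration 2: i = 2, theta = 0.56
After iteration 3: i = 3, theta = 1.048
After iteration 4: i = 4, theta = 1.6384
After iteration 5: i = 5, theta = 2.31072
After iteration 6: i = 6, theta = 3.048576
Loop ends.

Final answer: 3.048576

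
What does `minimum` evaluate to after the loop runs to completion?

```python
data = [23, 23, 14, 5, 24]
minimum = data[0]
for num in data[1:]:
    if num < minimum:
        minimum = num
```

Let's trace through this code step by step.

Initialize: data = [23, 23, 14, 5, 24]
Initialize: minimum = 23
Entering loop: for num in data[1:]:
After iteration 1: num = 23, minimum = 23
After iteration 2: num = 14, minimum = 14
After iteration 3: num = 5, minimum = 5
After iteration 4: num = 24, minimum = 5
Loop ends.

Final answer: 5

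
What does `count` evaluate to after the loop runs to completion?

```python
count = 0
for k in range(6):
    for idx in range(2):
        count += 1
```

Let's trace through this code step by step.

Initialize: count = 0
Entering loop: for k in range(6):
After iteration 1: k = 0, count = 2
After iteration 2: k = 1, count = 4
After iteration 3: k = 2, count = 6
After iteration 4: k = 3, count = 8
After iteration 5: k = 4, count = 10
After iteration 6: k = 5, count = 12
Loop ends.

Final answer: 12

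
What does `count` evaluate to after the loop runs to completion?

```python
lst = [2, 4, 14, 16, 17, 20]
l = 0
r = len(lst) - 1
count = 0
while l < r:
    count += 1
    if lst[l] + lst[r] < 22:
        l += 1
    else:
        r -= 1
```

Let's trace through this code step by step.

Initialize: lst = [2, 4, 14, 16, 17, 20]
Initialize: l = 0
Initialize: r = 5
Initialize: count = 0
Entering loop: while l < r:
After iteration 1: l = 0, r = 4, count = 1
After iteration 2: l = 1, r = 4, count = 2
After iteration 3: l = 2, r = 4, count = 3
After iteration 4: l = 2, r = 3, count = 4
After iteration 5: l = 2, r = 2, count = 5
Loop ends.

Final answer: 5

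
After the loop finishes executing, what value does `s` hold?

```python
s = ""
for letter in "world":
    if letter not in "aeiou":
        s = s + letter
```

Let's trace through this code step by step.

Initialize: s = ''
Entering loop: for letter in "world":
After iteration 1: letter = 'w', s = 'w'
After iteration 2: letter = 'o', s = 'w'
After iteration 3: letter = 'r', s = 'wr'
After iteration 4: letter = 'l', s = 'wrl'
After iteration 5: letter = 'd', s = 'wrld'
Loop ends.

Final answer: 'wrld'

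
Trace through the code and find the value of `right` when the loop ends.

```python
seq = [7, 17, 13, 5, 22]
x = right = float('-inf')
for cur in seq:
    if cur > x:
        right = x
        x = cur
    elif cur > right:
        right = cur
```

Let's trace through this code step by step.

Initialize: seq = [7, 17, 13, 5, 22]
Initialize: x = -inf
Initialize: right = -inf
Entering loop: for cur in seq:
After iteration 1: cur = 7, x = 7, right = -inf
After iteration 2: cur = 17, x = 17, right = 7
After iteration 3: cur = 13, x = 17, right = 13
After iteration 4: cur = 5, x = 17, right = 13
After iteration 5: cur = 22, x = 22, right = 17
Loop ends.

Final answer: 17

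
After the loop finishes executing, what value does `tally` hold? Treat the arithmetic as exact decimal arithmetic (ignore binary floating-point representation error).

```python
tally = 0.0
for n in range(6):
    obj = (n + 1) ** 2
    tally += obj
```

Let's trace through this code step by step.

Initialize: tally = 0.0
Entering loop: for n in range(6):
After iteration 1: n = 0, tally = 1.0, obj = 1
After iteration 2: n = 1, tally = 5.0, obj = 4
After iteration 3: n = 2, tally = 14.0, obj = 9
After iteration 4: n = 3, tally = 30.0, obj = 16
After iteration 5: n = 4, tally = 55.0, obj = 25
After iteration 6: n = 5, tally = 91.0, obj = 36
Loop ends.

Final answer: 91.0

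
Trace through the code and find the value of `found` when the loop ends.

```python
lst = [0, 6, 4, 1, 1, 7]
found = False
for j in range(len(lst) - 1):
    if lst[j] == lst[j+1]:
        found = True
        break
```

Let's trace through this code step by step.

Initialize: lst = [0, 6, 4, 1, 1, 7]
Initialize: found = False
Entering loop: for j in range(len(lst) - 1):
After iteration 1: j = 0, found = False
After iteration 2: j = 1, found = False
After iteration 3: j = 2, found = False
After iteration 4: j = 3, found = True
Loop ends.

Final answer: True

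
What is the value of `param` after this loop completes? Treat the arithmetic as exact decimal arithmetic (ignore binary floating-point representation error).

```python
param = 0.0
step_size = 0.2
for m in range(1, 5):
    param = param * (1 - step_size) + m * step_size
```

Let's trace through this code step by step.

Initialize: param = 0.0
Initialize: step_size = 0.2
Entering loop: for m in range(1, 5):
After iteration 1: m = 1, param = 0.2
After iteration 2: m = 2, param = 0.56
After iteration 3: m = 3, param = 1.048
After iteration 4: m = 4, param = 1.6384
Loop ends.

Final answer: 1.6384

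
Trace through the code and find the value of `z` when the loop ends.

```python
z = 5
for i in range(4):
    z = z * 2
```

Let's trace through this code step by step.

Initialize: z = 5
Entering loop: for i in range(4):
After iteration 1: i = 0, z = 10
After iteration 2: i = 1, z = 20
After iteration 3: i = 2, z = 40
After iteration 4: i = 3, z = 80
Loop ends.

Final answer: 80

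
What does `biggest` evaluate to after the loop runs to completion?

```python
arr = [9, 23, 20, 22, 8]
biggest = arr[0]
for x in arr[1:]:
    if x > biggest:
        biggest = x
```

Let's trace through this code step by step.

Initialize: arr = [9, 23, 20, 22, 8]
Initialize: biggest = 9
Entering loop: for x in arr[1:]:
After iteration 1: x = 23, biggest = 23
After iteration 2: x = 20, biggest = 23
After iteration 3: x = 22, biggest = 23
After iteration 4: x = 8, biggest = 23
Loop ends.

Final answer: 23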